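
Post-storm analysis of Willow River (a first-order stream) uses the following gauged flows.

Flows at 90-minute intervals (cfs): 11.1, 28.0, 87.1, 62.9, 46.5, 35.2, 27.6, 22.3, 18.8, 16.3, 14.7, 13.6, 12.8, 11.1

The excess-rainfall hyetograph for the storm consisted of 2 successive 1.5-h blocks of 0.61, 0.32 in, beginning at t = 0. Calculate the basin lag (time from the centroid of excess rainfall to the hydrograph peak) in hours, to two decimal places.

Centroid of excess rainfall: t_c = Σ P_i·t̄_i / ΣP_i = 1.2661 h (block centres at 0.75, 2.25 h).
Hydrograph peak occurs at t = 3 h, so basin lag t_L = 3 − 1.2661 = 1.73 h.

t_L ≈ 1.73 h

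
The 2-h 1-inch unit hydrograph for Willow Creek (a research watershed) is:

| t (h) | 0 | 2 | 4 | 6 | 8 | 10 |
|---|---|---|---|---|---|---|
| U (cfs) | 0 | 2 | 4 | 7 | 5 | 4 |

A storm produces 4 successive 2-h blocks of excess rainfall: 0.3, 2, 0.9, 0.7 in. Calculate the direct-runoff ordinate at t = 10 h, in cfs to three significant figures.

By discrete convolution, Q_j = Σ (P_i / 1 in) · U_{j−i}.
At t = 10 h (j=5): Q = (0.3/1)·4 + (2/1)·5 + (0.9/1)·7 + (0.7/1)·4 = 20.3 cfs.

Q ≈ 20.3 cfs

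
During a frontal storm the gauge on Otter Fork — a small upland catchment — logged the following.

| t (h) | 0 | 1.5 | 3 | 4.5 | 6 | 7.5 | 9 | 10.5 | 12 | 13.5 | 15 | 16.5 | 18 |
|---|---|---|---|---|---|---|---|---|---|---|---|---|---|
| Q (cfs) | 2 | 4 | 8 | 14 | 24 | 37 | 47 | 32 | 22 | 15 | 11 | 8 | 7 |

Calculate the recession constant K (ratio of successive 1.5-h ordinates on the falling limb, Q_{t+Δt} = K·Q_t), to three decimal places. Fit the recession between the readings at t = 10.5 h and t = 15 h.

K ≈ 0.701

Using the recession-limb readings at t = 10.5 h and t = 15 h: Q falls from 32 to 11 cfs over 3 intervals.
K = (Q₂/Q₁)^(1/3) = (11/32)^(1/3) = 0.701.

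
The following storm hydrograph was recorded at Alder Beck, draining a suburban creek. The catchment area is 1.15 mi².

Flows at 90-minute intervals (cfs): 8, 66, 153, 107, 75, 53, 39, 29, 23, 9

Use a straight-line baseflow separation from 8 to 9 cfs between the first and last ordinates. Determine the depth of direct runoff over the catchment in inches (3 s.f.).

d ≈ 0.964 in

Direct runoff: 0.00, 57.89, 144.78, 98.67, 66.56, 44.44, 30.33, 20.22, 14.11, 0.00 cfs; ΣQ_DR = 477.0 cfs.
V = ΣQ_DR · Δt = 477.0 × 5400 s = 2.576 × 10^6 ft³.
Over A = 1.15 mi², depth = V / A = 0.964 in.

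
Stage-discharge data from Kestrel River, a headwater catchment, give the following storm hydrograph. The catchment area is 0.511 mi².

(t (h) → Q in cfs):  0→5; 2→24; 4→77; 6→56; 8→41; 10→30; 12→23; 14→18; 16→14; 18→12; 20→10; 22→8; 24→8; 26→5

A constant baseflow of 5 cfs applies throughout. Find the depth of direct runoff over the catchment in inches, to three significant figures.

Direct runoff: 0.0, 19.0, 72.0, 51.0, 36.0, 25.0, 18.0, 13.0, 9.0, 7.0, 5.0, 3.0, 3.0, 0.0 cfs; ΣQ_DR = 261.0 cfs.
V = ΣQ_DR · Δt = 261.0 × 7200 s = 1.879 × 10^6 ft³.
Over A = 0.511 mi², depth = V / A = 1.58 in.

d ≈ 1.58 in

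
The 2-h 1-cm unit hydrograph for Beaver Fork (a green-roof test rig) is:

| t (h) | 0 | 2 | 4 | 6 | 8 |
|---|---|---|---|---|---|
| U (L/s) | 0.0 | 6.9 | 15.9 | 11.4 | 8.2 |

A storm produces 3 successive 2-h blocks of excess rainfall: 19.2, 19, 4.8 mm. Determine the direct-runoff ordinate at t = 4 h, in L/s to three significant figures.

By discrete convolution, Q_j = Σ (P_i / 10 mm) · U_{j−i}.
At t = 4 h (j=2): Q = (19.2/10)·15.9 + (19/10)·6.9 + (4.8/10)·0.0 = 43.6 L/s.

Q ≈ 43.6 L/s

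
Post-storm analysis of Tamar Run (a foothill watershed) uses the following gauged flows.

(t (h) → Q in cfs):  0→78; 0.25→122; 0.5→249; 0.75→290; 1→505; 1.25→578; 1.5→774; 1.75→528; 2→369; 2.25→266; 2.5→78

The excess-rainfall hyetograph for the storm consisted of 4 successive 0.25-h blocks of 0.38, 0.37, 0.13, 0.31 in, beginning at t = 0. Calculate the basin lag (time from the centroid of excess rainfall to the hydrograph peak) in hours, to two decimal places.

t_L ≈ 1.05 h

Centroid of excess rainfall: t_c = Σ P_i·t̄_i / ΣP_i = 0.4527 h (block centres at 0.125, 0.375, 0.625, 0.875 h).
Hydrograph peak occurs at t = 1.5 h, so basin lag t_L = 1.5 − 0.4527 = 1.05 h.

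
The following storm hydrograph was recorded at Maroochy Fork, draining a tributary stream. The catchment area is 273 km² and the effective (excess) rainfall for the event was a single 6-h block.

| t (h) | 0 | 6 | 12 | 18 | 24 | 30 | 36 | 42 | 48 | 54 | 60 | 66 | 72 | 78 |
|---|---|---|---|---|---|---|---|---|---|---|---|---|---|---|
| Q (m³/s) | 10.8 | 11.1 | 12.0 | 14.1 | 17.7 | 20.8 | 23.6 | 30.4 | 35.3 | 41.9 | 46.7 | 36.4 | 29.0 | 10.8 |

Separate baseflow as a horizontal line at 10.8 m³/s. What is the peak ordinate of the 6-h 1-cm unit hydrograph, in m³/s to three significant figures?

U_p ≈ 24.0 m³/s

Direct runoff: 0.0, 0.3, 1.2, 3.3, 6.9, 10.0, 12.8, 19.6, 24.5, 31.1, 35.9, 25.6, 18.2, 0.0 m³/s; ΣQ_DR = 189.4 m³/s, peak = 35.9 m³/s.
Runoff depth d = ΣQ_DR·Δt / A = 189.4 × 21600 / (273 km²) = 14.99 mm.
The 1-cm UH is the DRH scaled by (10 mm)/d, so U_p = 35.9 × 10/14.99 = 24.0 m³/s.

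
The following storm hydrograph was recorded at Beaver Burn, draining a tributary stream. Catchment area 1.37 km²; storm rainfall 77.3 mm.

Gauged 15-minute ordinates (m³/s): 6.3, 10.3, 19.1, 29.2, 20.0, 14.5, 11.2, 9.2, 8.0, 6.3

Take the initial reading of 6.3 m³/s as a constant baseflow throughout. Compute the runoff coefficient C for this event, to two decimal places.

ΣQ_DR = 71.10 m³/s; V = ΣQ_DR·Δt = 63990 m³.
Runoff depth d = V / A = 46.71 mm.
C = d / P = 46.71 / 77.3 = 0.60.

C ≈ 0.60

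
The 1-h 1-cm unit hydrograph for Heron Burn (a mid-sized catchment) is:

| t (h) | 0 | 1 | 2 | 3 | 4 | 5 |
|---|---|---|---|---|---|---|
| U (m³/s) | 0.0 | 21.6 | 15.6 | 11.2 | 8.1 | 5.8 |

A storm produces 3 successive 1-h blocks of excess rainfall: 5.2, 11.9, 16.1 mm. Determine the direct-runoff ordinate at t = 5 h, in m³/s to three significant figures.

Q ≈ 30.7 m³/s

By discrete convolution, Q_j = Σ (P_i / 10 mm) · U_{j−i}.
At t = 5 h (j=5): Q = (5.2/10)·5.8 + (11.9/10)·8.1 + (16.1/10)·11.2 = 30.7 m³/s.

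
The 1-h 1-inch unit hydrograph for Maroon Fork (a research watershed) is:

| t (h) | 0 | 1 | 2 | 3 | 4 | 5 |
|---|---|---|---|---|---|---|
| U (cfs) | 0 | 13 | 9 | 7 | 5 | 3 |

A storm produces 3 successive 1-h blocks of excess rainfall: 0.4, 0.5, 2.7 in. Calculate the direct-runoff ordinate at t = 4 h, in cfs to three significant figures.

By discrete convolution, Q_j = Σ (P_i / 1 in) · U_{j−i}.
At t = 4 h (j=4): Q = (0.4/1)·5 + (0.5/1)·7 + (2.7/1)·9 = 29.8 cfs.

Q ≈ 29.8 cfs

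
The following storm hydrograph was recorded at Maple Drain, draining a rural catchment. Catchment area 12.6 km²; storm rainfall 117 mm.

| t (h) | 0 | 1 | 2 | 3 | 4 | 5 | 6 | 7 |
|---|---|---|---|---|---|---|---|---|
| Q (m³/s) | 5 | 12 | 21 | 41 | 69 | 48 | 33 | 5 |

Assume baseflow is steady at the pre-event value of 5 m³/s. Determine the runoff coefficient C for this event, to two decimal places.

ΣQ_DR = 194.0 m³/s; V = ΣQ_DR·Δt = 6.984 × 10^5 m³.
Runoff depth d = V / A = 55.43 mm.
C = d / P = 55.43 / 117 = 0.47.

C ≈ 0.47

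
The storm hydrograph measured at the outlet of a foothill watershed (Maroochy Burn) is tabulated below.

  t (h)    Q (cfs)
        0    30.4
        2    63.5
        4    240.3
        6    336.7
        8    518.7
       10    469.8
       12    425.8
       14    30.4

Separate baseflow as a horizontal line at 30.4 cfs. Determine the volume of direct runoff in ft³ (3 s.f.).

Direct-runoff ordinates (Q − Q_b): 0.0, 33.1, 209.9, 306.3, 488.3, 439.4, 395.4, 0.0 cfs.
ΣQ_DR = 1872 cfs.
With Δt = 2 h = 7200 s, V = ΣQ_DR · Δt = 1872 × 7200 = 1.35 × 10^7 ft³.

V ≈ 1.35 × 10^7 ft³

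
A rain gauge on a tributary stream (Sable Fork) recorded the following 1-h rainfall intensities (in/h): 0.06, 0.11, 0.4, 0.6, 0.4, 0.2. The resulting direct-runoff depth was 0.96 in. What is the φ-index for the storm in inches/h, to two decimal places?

φ ≈ 0.16 in/h

Only the 4 blocks with intensity above φ contribute runoff: 0.4, 0.6, 0.4, 0.2 in/h.
Σ(I−φ)·Δt = d  ⇒  (0.4+0.6+0.4+0.2 − 4φ)·1 = 0.96
φ = (1.600 − 0.96/1) / 4 = 0.16 in/h.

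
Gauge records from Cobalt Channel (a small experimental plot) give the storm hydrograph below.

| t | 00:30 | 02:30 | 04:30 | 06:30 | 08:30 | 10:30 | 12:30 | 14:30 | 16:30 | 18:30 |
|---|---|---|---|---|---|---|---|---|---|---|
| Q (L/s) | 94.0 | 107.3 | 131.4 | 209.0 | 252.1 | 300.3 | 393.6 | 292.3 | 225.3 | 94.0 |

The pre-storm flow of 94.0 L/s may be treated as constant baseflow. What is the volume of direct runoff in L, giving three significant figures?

V ≈ 8.35 × 10^6 L

Direct-runoff ordinates (Q − Q_b): 0.0, 13.3, 37.4, 115.0, 158.1, 206.3, 299.6, 198.3, 131.3, 0.0 L/s.
ΣQ_DR = 1159 L/s.
With Δt = 2 h = 7200 s, V = ΣQ_DR · Δt = 1159 × 7200 = 8.35 × 10^6 L.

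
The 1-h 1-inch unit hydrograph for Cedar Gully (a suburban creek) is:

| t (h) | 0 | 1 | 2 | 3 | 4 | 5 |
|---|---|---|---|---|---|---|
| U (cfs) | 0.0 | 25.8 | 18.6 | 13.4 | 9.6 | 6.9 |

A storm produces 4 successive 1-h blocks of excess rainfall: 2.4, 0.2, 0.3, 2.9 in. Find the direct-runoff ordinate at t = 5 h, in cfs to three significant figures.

Q ≈ 76.4 cfs

By discrete convolution, Q_j = Σ (P_i / 1 in) · U_{j−i}.
At t = 5 h (j=5): Q = (2.4/1)·6.9 + (0.2/1)·9.6 + (0.3/1)·13.4 + (2.9/1)·18.6 = 76.4 cfs.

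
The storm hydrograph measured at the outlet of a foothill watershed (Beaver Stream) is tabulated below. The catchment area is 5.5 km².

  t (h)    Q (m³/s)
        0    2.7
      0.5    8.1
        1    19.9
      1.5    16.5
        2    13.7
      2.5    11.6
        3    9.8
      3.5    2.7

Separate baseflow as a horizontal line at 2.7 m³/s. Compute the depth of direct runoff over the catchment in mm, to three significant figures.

d ≈ 20.7 mm

Direct runoff: 0.0, 5.4, 17.2, 13.8, 11.0, 8.9, 7.1, 0.0 m³/s; ΣQ_DR = 63.40 m³/s.
V = ΣQ_DR · Δt = 63.40 × 1800 s = 1.141 × 10^5 m³.
Over A = 5.5 km², depth = V / A = 20.7 mm.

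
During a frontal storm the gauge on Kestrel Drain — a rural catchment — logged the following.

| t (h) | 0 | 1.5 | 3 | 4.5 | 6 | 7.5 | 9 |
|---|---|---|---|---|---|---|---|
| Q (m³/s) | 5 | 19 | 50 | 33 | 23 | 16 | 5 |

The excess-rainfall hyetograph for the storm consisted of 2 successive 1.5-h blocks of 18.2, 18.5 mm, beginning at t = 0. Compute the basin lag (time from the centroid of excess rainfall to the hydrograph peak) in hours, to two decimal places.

Centroid of excess rainfall: t_c = Σ P_i·t̄_i / ΣP_i = 1.5061 h (block centres at 0.75, 2.25 h).
Hydrograph peak occurs at t = 3 h, so basin lag t_L = 3 − 1.5061 = 1.49 h.

t_L ≈ 1.49 h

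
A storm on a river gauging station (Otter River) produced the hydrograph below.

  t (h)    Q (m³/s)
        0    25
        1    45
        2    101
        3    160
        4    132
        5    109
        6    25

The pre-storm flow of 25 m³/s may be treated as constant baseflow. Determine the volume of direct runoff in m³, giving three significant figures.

V ≈ 1.52 × 10^6 m³

Direct-runoff ordinates (Q − Q_b): 0.0, 20.0, 76.0, 135.0, 107.0, 84.0, 0.0 m³/s.
ΣQ_DR = 422.0 m³/s.
With Δt = 1 h = 3600 s, V = ΣQ_DR · Δt = 422.0 × 3600 = 1.52 × 10^6 m³.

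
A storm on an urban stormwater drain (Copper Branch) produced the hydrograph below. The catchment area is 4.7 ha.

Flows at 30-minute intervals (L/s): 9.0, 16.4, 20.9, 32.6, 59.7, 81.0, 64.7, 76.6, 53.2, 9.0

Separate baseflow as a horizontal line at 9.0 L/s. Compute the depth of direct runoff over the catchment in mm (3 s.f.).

Direct runoff: 0.0, 7.4, 11.9, 23.6, 50.7, 72.0, 55.7, 67.6, 44.2, 0.0 L/s; ΣQ_DR = 333.1 L/s.
V = ΣQ_DR · Δt = 333.1 × 1800 s = 5.996 × 10^5 L.
Over A = 4.7 ha, depth = V / A = 12.8 mm.

d ≈ 12.8 mm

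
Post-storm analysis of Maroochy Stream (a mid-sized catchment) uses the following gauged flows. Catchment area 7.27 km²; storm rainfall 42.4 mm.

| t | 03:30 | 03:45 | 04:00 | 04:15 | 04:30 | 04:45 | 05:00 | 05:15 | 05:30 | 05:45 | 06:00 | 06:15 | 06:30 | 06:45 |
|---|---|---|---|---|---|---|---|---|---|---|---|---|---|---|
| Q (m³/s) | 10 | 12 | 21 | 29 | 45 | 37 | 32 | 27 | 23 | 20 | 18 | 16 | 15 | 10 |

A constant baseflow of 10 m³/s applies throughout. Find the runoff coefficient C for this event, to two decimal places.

ΣQ_DR = 175.0 m³/s; V = ΣQ_DR·Δt = 1.575 × 10^5 m³.
Runoff depth d = V / A = 21.66 mm.
C = d / P = 21.66 / 42.4 = 0.51.

C ≈ 0.51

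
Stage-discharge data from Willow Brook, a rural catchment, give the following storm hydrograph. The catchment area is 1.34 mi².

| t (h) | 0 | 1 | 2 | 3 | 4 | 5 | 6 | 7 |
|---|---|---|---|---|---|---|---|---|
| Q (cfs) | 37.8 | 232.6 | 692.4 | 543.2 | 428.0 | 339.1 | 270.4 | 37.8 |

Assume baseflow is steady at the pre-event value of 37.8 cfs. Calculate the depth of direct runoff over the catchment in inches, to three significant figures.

Direct runoff: 0.0, 194.8, 654.6, 505.4, 390.2, 301.3, 232.6, 0.0 cfs; ΣQ_DR = 2279 cfs.
V = ΣQ_DR · Δt = 2279 × 3600 s = 8.204 × 10^6 ft³.
Over A = 1.34 mi², depth = V / A = 2.64 in.

d ≈ 2.64 in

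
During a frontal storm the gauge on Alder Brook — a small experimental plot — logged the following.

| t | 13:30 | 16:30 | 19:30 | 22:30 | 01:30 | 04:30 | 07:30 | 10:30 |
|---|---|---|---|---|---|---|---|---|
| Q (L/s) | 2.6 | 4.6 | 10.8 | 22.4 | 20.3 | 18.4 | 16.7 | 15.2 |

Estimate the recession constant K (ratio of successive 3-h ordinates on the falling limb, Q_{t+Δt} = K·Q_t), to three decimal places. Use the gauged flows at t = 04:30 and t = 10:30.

K ≈ 0.909

Using the recession-limb readings at t = 04:30 and t = 10:30: Q falls from 18.4 to 15.2 L/s over 2 intervals.
K = (Q₂/Q₁)^(1/2) = (15.2/18.4)^(1/2) = 0.909.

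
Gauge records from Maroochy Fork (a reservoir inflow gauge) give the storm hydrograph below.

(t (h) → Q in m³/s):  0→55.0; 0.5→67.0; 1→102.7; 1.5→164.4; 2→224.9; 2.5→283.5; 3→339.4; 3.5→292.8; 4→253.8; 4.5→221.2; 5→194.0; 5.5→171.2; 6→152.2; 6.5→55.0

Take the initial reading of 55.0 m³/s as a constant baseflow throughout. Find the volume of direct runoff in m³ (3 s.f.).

V ≈ 3.25 × 10^6 m³

Direct-runoff ordinates (Q − Q_b): 0.0, 12.0, 47.7, 109.4, 169.9, 228.5, 284.4, 237.8, 198.8, 166.2, 139.0, 116.2, 97.2, 0.0 m³/s.
ΣQ_DR = 1807 m³/s.
With Δt = 0.5 h = 1800 s, V = ΣQ_DR · Δt = 1807 × 1800 = 3.25 × 10^6 m³.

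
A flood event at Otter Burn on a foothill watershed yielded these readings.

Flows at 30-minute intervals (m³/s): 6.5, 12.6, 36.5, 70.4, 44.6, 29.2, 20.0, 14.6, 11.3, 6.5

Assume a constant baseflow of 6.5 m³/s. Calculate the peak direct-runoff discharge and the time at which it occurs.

Subtracting baseflow gives direct-runoff ordinates: 0.0, 6.1, 30.0, 63.9, 38.1, 22.7, 13.5, 8.1, 4.8, 0.0 m³/s.
The maximum is 63.9 m³/s, occurring at the reading for t = 1.5 h.

Q_p = 63.9 m³/s at t = 1.5 h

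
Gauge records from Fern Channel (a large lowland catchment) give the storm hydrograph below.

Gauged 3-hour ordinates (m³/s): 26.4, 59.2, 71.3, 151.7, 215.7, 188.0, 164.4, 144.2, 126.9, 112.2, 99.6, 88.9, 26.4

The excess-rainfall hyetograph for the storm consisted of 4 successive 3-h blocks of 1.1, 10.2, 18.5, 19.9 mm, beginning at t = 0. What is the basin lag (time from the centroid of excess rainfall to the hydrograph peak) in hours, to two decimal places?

Centroid of excess rainfall: t_c = Σ P_i·t̄_i / ΣP_i = 7.9527 h (block centres at 1.5, 4.5, 7.5, 10.5 h).
Hydrograph peak occurs at t = 12 h, so basin lag t_L = 12 − 7.9527 = 4.05 h.

t_L ≈ 4.05 h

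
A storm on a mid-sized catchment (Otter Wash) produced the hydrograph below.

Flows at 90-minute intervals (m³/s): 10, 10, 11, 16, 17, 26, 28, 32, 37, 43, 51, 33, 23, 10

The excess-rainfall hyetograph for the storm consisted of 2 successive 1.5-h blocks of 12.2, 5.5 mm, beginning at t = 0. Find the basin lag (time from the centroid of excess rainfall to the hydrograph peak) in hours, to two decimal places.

t_L ≈ 13.78 h

Centroid of excess rainfall: t_c = Σ P_i·t̄_i / ΣP_i = 1.2161 h (block centres at 0.75, 2.25 h).
Hydrograph peak occurs at t = 15 h, so basin lag t_L = 15 − 1.2161 = 13.78 h.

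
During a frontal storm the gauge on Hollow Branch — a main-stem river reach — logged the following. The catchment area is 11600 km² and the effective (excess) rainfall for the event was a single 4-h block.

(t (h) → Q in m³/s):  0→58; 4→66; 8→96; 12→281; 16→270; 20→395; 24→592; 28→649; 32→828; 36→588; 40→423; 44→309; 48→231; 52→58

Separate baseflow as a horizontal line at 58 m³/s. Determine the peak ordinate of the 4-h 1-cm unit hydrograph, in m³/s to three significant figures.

U_p ≈ 1540 m³/s

Direct runoff: 0.0, 8.0, 38.0, 223.0, 212.0, 337.0, 534.0, 591.0, 770.0, 530.0, 365.0, 251.0, 173.0, 0.0 m³/s; ΣQ_DR = 4032 m³/s, peak = 770.0 m³/s.
Runoff depth d = ΣQ_DR·Δt / A = 4032 × 14400 / (11600 km²) = 5.005 mm.
The 1-cm UH is the DRH scaled by (10 mm)/d, so U_p = 770.0 × 10/5.005 = 1540 m³/s.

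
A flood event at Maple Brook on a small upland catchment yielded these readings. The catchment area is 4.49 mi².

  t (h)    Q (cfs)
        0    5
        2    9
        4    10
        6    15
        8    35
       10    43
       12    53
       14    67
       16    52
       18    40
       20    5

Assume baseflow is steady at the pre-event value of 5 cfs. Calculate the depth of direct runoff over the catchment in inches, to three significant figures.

d ≈ 0.193 in

Direct runoff: 0.0, 4.0, 5.0, 10.0, 30.0, 38.0, 48.0, 62.0, 47.0, 35.0, 0.0 cfs; ΣQ_DR = 279.0 cfs.
V = ΣQ_DR · Δt = 279.0 × 7200 s = 2.009 × 10^6 ft³.
Over A = 4.49 mi², depth = V / A = 0.193 in.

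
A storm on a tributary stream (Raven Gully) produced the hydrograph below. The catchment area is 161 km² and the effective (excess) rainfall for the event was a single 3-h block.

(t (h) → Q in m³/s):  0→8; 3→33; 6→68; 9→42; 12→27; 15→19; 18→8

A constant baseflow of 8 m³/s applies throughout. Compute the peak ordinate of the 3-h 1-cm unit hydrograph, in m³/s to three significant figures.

Direct runoff: 0.0, 25.0, 60.0, 34.0, 19.0, 11.0, 0.0 m³/s; ΣQ_DR = 149.0 m³/s, peak = 60.0 m³/s.
Runoff depth d = ΣQ_DR·Δt / A = 149.0 × 10800 / (161 km²) = 9.995 mm.
The 1-cm UH is the DRH scaled by (10 mm)/d, so U_p = 60.0 × 10/9.995 = 60.0 m³/s.

U_p ≈ 60.0 m³/s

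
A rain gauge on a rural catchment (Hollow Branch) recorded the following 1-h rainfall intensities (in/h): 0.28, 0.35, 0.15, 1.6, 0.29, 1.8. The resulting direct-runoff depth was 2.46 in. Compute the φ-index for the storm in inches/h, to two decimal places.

φ ≈ 0.47 in/h

Only the 2 blocks with intensity above φ contribute runoff: 1.6, 1.8 in/h.
Σ(I−φ)·Δt = d  ⇒  (1.6+1.8 − 2φ)·1 = 2.46
φ = (3.400 − 2.46/1) / 2 = 0.47 in/h.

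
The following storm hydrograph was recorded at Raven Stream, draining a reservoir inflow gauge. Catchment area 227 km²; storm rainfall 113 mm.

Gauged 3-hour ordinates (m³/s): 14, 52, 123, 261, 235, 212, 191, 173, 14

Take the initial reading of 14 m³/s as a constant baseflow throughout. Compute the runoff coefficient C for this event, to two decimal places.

ΣQ_DR = 1149 m³/s; V = ΣQ_DR·Δt = 1.241 × 10^7 m³.
Runoff depth d = V / A = 54.67 mm.
C = d / P = 54.67 / 113 = 0.48.

C ≈ 0.48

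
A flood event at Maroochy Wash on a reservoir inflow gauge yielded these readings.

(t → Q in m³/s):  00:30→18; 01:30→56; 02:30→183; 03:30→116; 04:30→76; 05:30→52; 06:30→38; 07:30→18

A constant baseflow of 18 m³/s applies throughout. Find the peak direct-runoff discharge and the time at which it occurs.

Q_p = 165.0 m³/s at t = 02:30

Subtracting baseflow gives direct-runoff ordinates: 0.0, 38.0, 165.0, 98.0, 58.0, 34.0, 20.0, 0.0 m³/s.
The maximum is 165.0 m³/s, occurring at the reading for t = 02:30.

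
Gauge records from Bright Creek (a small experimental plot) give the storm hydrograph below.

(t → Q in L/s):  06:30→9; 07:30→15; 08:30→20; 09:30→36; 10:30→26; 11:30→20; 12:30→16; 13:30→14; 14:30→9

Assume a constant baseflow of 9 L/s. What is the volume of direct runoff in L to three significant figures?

Direct-runoff ordinates (Q − Q_b): 0.0, 6.0, 11.0, 27.0, 17.0, 11.0, 7.0, 5.0, 0.0 L/s.
ΣQ_DR = 84.00 L/s.
With Δt = 1 h = 3600 s, V = ΣQ_DR · Δt = 84.00 × 3600 = 3.02 × 10^5 L.

V ≈ 3.02 × 10^5 L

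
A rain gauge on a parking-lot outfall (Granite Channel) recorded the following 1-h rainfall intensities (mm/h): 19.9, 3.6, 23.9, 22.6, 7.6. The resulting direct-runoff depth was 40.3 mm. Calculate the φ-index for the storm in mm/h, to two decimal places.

Only the 3 blocks with intensity above φ contribute runoff: 19.9, 23.9, 22.6 mm/h.
Σ(I−φ)·Δt = d  ⇒  (19.9+23.9+22.6 − 3φ)·1 = 40.3
φ = (66.40 − 40.3/1) / 3 = 8.70 mm/h.

φ ≈ 8.70 mm/h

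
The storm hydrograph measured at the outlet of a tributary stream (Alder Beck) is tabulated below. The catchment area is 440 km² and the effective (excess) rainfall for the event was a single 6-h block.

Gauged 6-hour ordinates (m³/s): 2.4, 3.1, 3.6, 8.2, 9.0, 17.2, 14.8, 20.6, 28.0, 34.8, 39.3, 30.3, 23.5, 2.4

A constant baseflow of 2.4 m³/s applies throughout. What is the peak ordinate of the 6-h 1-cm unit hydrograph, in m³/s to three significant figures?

Direct runoff: 0.0, 0.7, 1.2, 5.8, 6.6, 14.8, 12.4, 18.2, 25.6, 32.4, 36.9, 27.9, 21.1, 0.0 m³/s; ΣQ_DR = 203.6 m³/s, peak = 36.9 m³/s.
Runoff depth d = ΣQ_DR·Δt / A = 203.6 × 21600 / (440 km²) = 9.995 mm.
The 1-cm UH is the DRH scaled by (10 mm)/d, so U_p = 36.9 × 10/9.995 = 36.9 m³/s.

U_p ≈ 36.9 m³/s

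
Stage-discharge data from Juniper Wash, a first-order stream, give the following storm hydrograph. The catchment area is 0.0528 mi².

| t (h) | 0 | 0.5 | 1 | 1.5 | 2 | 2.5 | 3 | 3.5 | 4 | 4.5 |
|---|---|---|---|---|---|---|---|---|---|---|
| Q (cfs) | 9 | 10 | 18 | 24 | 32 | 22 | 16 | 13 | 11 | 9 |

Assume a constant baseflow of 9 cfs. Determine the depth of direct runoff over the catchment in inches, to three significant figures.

Direct runoff: 0.0, 1.0, 9.0, 15.0, 23.0, 13.0, 7.0, 4.0, 2.0, 0.0 cfs; ΣQ_DR = 74.00 cfs.
V = ΣQ_DR · Δt = 74.00 × 1800 s = 1.332 × 10^5 ft³.
Over A = 0.0528 mi², depth = V / A = 1.09 in.

d ≈ 1.09 in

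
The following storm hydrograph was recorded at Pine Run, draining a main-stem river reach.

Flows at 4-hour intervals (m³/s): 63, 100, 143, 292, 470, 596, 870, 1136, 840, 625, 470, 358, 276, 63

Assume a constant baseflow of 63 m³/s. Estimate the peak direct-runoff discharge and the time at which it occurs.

Subtracting baseflow gives direct-runoff ordinates: 0.0, 37.0, 80.0, 229.0, 407.0, 533.0, 807.0, 1073.0, 777.0, 562.0, 407.0, 295.0, 213.0, 0.0 m³/s.
The maximum is 1073.0 m³/s, occurring at the reading for t = 28 h.

Q_p = 1073.0 m³/s at t = 28 h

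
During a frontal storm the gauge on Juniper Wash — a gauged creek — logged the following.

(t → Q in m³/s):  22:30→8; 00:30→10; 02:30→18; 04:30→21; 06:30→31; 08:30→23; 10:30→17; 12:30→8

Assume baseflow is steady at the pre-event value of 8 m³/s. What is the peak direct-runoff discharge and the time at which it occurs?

Subtracting baseflow gives direct-runoff ordinates: 0.0, 2.0, 10.0, 13.0, 23.0, 15.0, 9.0, 0.0 m³/s.
The maximum is 23.0 m³/s, occurring at the reading for t = 06:30.

Q_p = 23.0 m³/s at t = 06:30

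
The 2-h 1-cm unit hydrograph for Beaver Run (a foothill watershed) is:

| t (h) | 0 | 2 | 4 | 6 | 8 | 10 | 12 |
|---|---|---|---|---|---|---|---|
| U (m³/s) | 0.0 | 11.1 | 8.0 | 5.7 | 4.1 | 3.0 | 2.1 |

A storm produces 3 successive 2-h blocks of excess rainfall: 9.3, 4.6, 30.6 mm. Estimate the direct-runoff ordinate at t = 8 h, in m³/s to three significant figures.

By discrete convolution, Q_j = Σ (P_i / 10 mm) · U_{j−i}.
At t = 8 h (j=4): Q = (9.3/10)·4.1 + (4.6/10)·5.7 + (30.6/10)·8.0 = 30.9 m³/s.

Q ≈ 30.9 m³/s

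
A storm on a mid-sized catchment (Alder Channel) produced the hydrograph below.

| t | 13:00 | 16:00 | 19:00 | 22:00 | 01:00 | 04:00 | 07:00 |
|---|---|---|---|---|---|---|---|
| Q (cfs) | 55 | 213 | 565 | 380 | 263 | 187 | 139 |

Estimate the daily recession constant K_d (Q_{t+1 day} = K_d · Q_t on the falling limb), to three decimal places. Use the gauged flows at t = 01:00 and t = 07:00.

K_d ≈ 0.078

Between t = 01:00 and t = 07:00 the flow falls from 263 to 139 cfs over 2×3 h = 6 h.
Per-interval ratio K = (139/263)^(1/2) = 0.7270; K_d = K^(24/3) = 0.078.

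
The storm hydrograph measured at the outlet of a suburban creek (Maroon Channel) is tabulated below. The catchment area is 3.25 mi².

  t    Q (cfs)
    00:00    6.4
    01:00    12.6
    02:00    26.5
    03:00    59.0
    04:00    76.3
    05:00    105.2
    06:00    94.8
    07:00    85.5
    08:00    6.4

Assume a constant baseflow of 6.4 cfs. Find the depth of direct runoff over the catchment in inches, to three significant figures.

d ≈ 0.198 in

Direct runoff: 0.0, 6.2, 20.1, 52.6, 69.9, 98.8, 88.4, 79.1, 0.0 cfs; ΣQ_DR = 415.1 cfs.
V = ΣQ_DR · Δt = 415.1 × 3600 s = 1.494 × 10^6 ft³.
Over A = 3.25 mi², depth = V / A = 0.198 in.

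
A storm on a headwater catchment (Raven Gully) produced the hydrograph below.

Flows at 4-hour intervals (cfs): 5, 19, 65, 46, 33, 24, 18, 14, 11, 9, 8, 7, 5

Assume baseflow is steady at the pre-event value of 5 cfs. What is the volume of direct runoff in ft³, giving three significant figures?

V ≈ 2.87 × 10^6 ft³

Direct-runoff ordinates (Q − Q_b): 0.0, 14.0, 60.0, 41.0, 28.0, 19.0, 13.0, 9.0, 6.0, 4.0, 3.0, 2.0, 0.0 cfs.
ΣQ_DR = 199.0 cfs.
With Δt = 4 h = 14400 s, V = ΣQ_DR · Δt = 199.0 × 14400 = 2.87 × 10^6 ft³.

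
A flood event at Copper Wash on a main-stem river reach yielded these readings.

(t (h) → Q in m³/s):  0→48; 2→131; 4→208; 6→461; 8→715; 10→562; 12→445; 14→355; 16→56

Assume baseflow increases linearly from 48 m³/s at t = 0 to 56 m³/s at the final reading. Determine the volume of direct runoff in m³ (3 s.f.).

V ≈ 1.81 × 10^7 m³

Direct-runoff ordinates (Q − Q_b): 0.00, 82.00, 158.00, 410.00, 663.00, 509.00, 391.00, 300.00, 0.00 m³/s.
ΣQ_DR = 2513 m³/s.
With Δt = 2 h = 7200 s, V = ΣQ_DR · Δt = 2513 × 7200 = 1.81 × 10^7 m³.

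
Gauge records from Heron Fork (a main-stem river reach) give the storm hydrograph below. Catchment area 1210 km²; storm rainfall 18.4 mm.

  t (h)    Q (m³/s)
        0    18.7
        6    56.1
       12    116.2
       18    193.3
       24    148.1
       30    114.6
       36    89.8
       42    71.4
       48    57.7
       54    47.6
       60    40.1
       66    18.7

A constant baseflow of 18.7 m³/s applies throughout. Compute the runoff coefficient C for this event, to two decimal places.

ΣQ_DR = 747.9 m³/s; V = ΣQ_DR·Δt = 1.615 × 10^7 m³.
Runoff depth d = V / A = 13.35 mm.
C = d / P = 13.35 / 18.4 = 0.73.

C ≈ 0.73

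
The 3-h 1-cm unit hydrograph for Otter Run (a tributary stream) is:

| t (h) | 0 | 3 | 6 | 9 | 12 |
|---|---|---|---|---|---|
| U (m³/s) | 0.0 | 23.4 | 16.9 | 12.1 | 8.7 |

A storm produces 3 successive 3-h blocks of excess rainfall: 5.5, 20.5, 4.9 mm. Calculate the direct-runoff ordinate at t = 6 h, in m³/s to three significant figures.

Q ≈ 57.3 m³/s

By discrete convolution, Q_j = Σ (P_i / 10 mm) · U_{j−i}.
At t = 6 h (j=2): Q = (5.5/10)·16.9 + (20.5/10)·23.4 + (4.9/10)·0.0 = 57.3 m³/s.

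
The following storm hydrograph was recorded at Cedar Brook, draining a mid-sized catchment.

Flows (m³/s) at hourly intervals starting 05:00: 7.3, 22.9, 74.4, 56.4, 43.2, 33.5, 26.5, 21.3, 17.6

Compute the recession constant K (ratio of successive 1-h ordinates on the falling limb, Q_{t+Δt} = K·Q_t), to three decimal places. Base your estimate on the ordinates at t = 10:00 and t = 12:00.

Using the recession-limb readings at t = 10:00 and t = 12:00: Q falls from 33.5 to 21.3 m³/s over 2 intervals.
K = (Q₂/Q₁)^(1/2) = (21.3/33.5)^(1/2) = 0.797.

K ≈ 0.797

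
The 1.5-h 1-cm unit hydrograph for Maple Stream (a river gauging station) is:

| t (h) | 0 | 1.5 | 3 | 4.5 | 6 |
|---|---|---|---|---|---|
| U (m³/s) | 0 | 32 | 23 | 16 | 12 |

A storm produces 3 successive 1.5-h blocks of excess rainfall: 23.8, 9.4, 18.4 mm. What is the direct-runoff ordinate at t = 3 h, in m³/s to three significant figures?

Q ≈ 84.8 m³/s

By discrete convolution, Q_j = Σ (P_i / 10 mm) · U_{j−i}.
At t = 3 h (j=2): Q = (23.8/10)·23 + (9.4/10)·32 + (18.4/10)·0 = 84.8 m³/s.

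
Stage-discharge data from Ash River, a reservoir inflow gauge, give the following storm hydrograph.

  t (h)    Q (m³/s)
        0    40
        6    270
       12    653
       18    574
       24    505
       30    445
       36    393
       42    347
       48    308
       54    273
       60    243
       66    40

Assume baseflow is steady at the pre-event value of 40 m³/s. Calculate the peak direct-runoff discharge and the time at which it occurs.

Subtracting baseflow gives direct-runoff ordinates: 0.0, 230.0, 613.0, 534.0, 465.0, 405.0, 353.0, 307.0, 268.0, 233.0, 203.0, 0.0 m³/s.
The maximum is 613.0 m³/s, occurring at the reading for t = 12 h.

Q_p = 613.0 m³/s at t = 12 h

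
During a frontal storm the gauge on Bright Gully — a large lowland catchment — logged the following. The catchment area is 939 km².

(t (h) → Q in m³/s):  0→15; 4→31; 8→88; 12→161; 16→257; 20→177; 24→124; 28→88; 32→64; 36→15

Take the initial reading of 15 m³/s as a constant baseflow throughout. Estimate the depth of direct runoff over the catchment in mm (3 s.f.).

Direct runoff: 0.0, 16.0, 73.0, 146.0, 242.0, 162.0, 109.0, 73.0, 49.0, 0.0 m³/s; ΣQ_DR = 870.0 m³/s.
V = ΣQ_DR · Δt = 870.0 × 14400 s = 1.253 × 10^7 m³.
Over A = 939 km², depth = V / A = 13.3 mm.

d ≈ 13.3 mm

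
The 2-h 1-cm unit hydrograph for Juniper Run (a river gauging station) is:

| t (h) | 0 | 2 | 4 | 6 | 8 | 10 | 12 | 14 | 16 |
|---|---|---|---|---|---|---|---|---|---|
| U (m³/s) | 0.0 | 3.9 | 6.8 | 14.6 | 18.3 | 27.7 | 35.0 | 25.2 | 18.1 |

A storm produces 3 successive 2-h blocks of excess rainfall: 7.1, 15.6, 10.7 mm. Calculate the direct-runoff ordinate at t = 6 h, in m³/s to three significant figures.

Q ≈ 25.1 m³/s

By discrete convolution, Q_j = Σ (P_i / 10 mm) · U_{j−i}.
At t = 6 h (j=3): Q = (7.1/10)·14.6 + (15.6/10)·6.8 + (10.7/10)·3.9 = 25.1 m³/s.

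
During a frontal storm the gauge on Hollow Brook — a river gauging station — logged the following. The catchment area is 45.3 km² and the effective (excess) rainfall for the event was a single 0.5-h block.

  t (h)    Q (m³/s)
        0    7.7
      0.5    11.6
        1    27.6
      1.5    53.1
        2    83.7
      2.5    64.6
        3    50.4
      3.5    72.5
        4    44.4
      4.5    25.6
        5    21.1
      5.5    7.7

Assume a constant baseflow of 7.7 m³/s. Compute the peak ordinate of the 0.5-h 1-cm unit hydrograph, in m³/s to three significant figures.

U_p ≈ 50.7 m³/s

Direct runoff: 0.0, 3.9, 19.9, 45.4, 76.0, 56.9, 42.7, 64.8, 36.7, 17.9, 13.4, 0.0 m³/s; ΣQ_DR = 377.6 m³/s, peak = 76.0 m³/s.
Runoff depth d = ΣQ_DR·Δt / A = 377.6 × 1800 / (45.3 km²) = 15.00 mm.
The 1-cm UH is the DRH scaled by (10 mm)/d, so U_p = 76.0 × 10/15.00 = 50.7 m³/s.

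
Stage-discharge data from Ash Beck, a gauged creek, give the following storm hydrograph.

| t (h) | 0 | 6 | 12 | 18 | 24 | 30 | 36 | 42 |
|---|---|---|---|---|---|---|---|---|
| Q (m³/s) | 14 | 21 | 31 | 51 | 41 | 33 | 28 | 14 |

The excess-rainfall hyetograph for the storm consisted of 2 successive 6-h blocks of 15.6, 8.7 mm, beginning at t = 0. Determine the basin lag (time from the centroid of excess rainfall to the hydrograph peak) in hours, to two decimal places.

Centroid of excess rainfall: t_c = Σ P_i·t̄_i / ΣP_i = 5.1481 h (block centres at 3, 9 h).
Hydrograph peak occurs at t = 18 h, so basin lag t_L = 18 − 5.1481 = 12.85 h.

t_L ≈ 12.85 h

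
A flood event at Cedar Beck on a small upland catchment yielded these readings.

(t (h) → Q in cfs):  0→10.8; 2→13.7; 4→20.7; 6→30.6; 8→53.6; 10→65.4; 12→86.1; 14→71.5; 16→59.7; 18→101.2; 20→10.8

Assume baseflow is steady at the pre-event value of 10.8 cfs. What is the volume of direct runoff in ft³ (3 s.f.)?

Direct-runoff ordinates (Q − Q_b): 0.0, 2.9, 9.9, 19.8, 42.8, 54.6, 75.3, 60.7, 48.9, 90.4, 0.0 cfs.
ΣQ_DR = 405.3 cfs.
With Δt = 2 h = 7200 s, V = ΣQ_DR · Δt = 405.3 × 7200 = 2.92 × 10^6 ft³.

V ≈ 2.92 × 10^6 ft³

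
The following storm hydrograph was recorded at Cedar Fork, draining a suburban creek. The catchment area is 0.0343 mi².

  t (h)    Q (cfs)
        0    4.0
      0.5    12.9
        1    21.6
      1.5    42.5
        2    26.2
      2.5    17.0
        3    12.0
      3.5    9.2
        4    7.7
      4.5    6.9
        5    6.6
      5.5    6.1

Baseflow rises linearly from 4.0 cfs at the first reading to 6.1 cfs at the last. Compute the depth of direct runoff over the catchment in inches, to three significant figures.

d ≈ 2.53 in

Direct runoff: 0.00, 8.71, 17.22, 37.93, 21.44, 12.05, 6.85, 3.86, 2.17, 1.18, 0.69, 0.00 cfs; ΣQ_DR = 112.1 cfs.
V = ΣQ_DR · Δt = 112.1 × 1800 s = 2.018 × 10^5 ft³.
Over A = 0.0343 mi², depth = V / A = 2.53 in.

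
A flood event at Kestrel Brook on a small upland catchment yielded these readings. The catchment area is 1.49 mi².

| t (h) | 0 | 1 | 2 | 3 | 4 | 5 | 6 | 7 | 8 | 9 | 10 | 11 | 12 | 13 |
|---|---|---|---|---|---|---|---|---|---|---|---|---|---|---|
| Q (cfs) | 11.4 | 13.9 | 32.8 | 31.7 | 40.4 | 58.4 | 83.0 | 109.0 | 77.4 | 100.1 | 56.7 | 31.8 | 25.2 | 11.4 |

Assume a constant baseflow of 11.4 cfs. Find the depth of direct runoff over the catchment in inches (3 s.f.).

d ≈ 0.545 in

Direct runoff: 0.0, 2.5, 21.4, 20.3, 29.0, 47.0, 71.6, 97.6, 66.0, 88.7, 45.3, 20.4, 13.8, 0.0 cfs; ΣQ_DR = 523.6 cfs.
V = ΣQ_DR · Δt = 523.6 × 3600 s = 1.885 × 10^6 ft³.
Over A = 1.49 mi², depth = V / A = 0.545 in.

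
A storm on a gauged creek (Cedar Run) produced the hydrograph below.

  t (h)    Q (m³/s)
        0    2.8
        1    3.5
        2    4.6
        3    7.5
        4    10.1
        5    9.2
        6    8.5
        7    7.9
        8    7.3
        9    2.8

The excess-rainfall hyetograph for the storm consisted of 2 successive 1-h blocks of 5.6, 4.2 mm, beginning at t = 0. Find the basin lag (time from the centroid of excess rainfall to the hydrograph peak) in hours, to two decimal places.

Centroid of excess rainfall: t_c = Σ P_i·t̄_i / ΣP_i = 0.9286 h (block centres at 0.5, 1.5 h).
Hydrograph peak occurs at t = 4 h, so basin lag t_L = 4 − 0.9286 = 3.07 h.

t_L ≈ 3.07 h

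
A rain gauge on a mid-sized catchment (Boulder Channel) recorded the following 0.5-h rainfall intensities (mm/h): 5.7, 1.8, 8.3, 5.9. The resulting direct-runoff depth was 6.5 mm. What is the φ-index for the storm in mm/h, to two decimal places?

φ ≈ 2.30 mm/h

Only the 3 blocks with intensity above φ contribute runoff: 5.7, 8.3, 5.9 mm/h.
Σ(I−φ)·Δt = d  ⇒  (5.7+8.3+5.9 − 3φ)·0.5 = 6.5
φ = (19.90 − 6.5/0.5) / 3 = 2.30 mm/h.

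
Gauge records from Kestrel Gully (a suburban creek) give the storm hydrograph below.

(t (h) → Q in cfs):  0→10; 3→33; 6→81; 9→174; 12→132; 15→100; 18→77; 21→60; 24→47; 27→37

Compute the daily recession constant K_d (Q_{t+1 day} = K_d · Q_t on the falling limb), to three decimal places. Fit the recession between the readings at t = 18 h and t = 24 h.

Between t = 18 h and t = 24 h the flow falls from 77 to 47 cfs over 2×3 h = 6 h.
Per-interval ratio K = (47/77)^(1/2) = 0.7813; K_d = K^(24/3) = 0.139.

K_d ≈ 0.139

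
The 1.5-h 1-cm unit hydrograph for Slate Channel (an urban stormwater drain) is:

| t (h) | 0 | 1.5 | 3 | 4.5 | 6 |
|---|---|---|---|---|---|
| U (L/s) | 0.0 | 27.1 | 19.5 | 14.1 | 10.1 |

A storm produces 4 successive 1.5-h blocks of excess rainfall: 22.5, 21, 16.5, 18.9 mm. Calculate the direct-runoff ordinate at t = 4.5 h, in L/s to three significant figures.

By discrete convolution, Q_j = Σ (P_i / 10 mm) · U_{j−i}.
At t = 4.5 h (j=3): Q = (22.5/10)·14.1 + (21/10)·19.5 + (16.5/10)·27.1 + (18.9/10)·0.0 = 117 L/s.

Q ≈ 117 L/s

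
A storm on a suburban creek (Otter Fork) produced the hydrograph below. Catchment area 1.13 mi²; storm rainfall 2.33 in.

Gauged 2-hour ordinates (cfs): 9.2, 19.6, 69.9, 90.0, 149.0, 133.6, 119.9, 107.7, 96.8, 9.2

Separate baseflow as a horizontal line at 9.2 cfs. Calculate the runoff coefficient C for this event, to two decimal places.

ΣQ_DR = 712.9 cfs; V = ΣQ_DR·Δt = 5.133 × 10^6 ft³.
Runoff depth d = V / A = 1.955 in.
C = d / P = 1.955 / 2.33 = 0.84.

C ≈ 0.84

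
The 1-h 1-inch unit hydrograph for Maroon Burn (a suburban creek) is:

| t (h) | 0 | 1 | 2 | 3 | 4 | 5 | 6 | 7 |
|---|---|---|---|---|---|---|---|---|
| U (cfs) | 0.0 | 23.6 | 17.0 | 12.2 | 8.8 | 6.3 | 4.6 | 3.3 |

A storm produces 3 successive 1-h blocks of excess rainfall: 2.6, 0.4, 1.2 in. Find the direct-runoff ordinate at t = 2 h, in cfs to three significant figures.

By discrete convolution, Q_j = Σ (P_i / 1 in) · U_{j−i}.
At t = 2 h (j=2): Q = (2.6/1)·17.0 + (0.4/1)·23.6 + (1.2/1)·0.0 = 53.6 cfs.

Q ≈ 53.6 cfs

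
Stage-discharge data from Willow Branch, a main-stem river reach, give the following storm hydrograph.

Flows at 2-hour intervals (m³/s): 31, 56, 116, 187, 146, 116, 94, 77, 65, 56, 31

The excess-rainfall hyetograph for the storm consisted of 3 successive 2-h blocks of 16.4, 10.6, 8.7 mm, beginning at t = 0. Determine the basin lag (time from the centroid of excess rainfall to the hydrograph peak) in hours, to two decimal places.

Centroid of excess rainfall: t_c = Σ P_i·t̄_i / ΣP_i = 2.5686 h (block centres at 1, 3, 5 h).
Hydrograph peak occurs at t = 6 h, so basin lag t_L = 6 − 2.5686 = 3.43 h.

t_L ≈ 3.43 h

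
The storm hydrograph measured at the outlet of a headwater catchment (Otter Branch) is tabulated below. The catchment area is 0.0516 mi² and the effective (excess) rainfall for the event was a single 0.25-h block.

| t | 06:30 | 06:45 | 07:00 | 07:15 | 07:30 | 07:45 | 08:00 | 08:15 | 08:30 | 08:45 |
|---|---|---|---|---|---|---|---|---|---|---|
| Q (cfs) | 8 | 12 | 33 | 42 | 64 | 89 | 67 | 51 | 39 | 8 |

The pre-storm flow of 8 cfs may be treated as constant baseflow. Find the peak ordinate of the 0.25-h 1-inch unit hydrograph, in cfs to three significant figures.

Direct runoff: 0.0, 4.0, 25.0, 34.0, 56.0, 81.0, 59.0, 43.0, 31.0, 0.0 cfs; ΣQ_DR = 333.0 cfs, peak = 81.0 cfs.
Runoff depth d = ΣQ_DR·Δt / A = 333.0 × 900 / (0.0516 mi²) = 2.500 in.
The 1-inch UH is the DRH scaled by (1 in)/d, so U_p = 81.0 × 1/2.500 = 32.4 cfs.

U_p ≈ 32.4 cfs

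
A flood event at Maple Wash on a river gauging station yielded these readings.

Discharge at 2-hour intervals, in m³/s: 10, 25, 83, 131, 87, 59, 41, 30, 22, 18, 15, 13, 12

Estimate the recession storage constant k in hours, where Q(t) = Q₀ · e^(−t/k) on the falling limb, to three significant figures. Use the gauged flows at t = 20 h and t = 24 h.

On the falling limb, Q drops from 15 to 12 m³/s between t = 20 h and t = 24 h (Δt = 4 h).
k = −Δt / ln(Q₂/Q₁) = −4 / ln(12/15) = 17.9 h.

k ≈ 17.9 h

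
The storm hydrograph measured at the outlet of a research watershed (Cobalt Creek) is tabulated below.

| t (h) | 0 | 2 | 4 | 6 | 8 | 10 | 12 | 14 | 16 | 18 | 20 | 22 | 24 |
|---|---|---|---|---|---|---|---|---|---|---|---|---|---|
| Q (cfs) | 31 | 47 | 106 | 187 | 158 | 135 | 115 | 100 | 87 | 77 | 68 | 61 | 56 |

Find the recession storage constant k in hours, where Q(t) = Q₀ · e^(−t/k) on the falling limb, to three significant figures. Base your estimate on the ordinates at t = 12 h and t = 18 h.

On the falling limb, Q drops from 115 to 77 cfs between t = 12 h and t = 18 h (Δt = 6 h).
k = −Δt / ln(Q₂/Q₁) = −6 / ln(77/115) = 15.0 h.

k ≈ 15.0 h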